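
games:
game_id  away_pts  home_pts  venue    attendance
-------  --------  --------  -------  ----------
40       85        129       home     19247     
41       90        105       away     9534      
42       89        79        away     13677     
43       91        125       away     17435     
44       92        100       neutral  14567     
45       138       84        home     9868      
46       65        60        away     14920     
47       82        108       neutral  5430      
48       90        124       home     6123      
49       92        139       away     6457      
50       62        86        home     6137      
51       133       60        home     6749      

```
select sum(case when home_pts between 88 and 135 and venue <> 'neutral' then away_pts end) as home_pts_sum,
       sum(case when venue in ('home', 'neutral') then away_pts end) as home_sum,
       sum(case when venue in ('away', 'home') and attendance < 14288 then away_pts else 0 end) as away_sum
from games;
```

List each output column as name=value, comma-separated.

home_pts_sum=356, home_sum=682, away_sum=694

[home_pts_sum: home_pts between 88 and 135 and venue <> 'neutral']
game_id=40: ✓ → 85
game_id=41: ✓ → 90
game_id=42: ✗
game_id=43: ✓ → 91
game_id=44: ✗
game_id=45: ✗
game_id=46: ✗
game_id=47: ✗
game_id=48: ✓ → 90
game_id=49: ✗
game_id=50: ✗
game_id=51: ✗
home_pts_sum = 85 + 90 + 91 + 90 = 356
—
[home_sum: venue in ('home', 'neutral')]
game_id=40: ✓ → 85
game_id=41: ✗
game_id=42: ✗
game_id=43: ✗
game_id=44: ✓ → 92
game_id=45: ✓ → 138
game_id=46: ✗
game_id=47: ✓ → 82
game_id=48: ✓ → 90
game_id=49: ✗
game_id=50: ✓ → 62
game_id=51: ✓ → 133
home_sum = 85 + 92 + 138 + 82 + 90 + 62 + 133 = 682
—
[away_sum: venue in ('away', 'home') and attendance < 14288]
game_id=40: ✗
game_id=41: ✓ → 90
game_id=42: ✓ → 89
game_id=43: ✗
game_id=44: ✗
game_id=45: ✓ → 138
game_id=46: ✗
game_id=47: ✗
game_id=48: ✓ → 90
game_id=49: ✓ → 92
game_id=50: ✓ → 62
game_id=51: ✓ → 133
away_sum = 90 + 89 + 138 + 90 + 92 + 62 + 133 = 694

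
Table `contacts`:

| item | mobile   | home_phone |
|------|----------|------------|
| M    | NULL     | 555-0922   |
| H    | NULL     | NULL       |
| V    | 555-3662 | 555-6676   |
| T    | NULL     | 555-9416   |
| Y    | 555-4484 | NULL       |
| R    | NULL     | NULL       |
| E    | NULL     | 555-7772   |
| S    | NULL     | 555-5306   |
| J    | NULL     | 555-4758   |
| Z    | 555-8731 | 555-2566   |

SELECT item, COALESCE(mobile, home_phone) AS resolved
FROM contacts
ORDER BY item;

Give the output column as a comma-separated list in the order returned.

555-7772, NULL, 555-4758, 555-0922, NULL, 555-5306, 555-9416, 555-3662, 555-4484, 555-8731

item=E: mobile=NULL, home_phone=555-7772 → 555-7772
item=H: mobile=NULL, home_phone=NULL (all NULL) → NULL
item=J: mobile=NULL, home_phone=555-4758 → 555-4758
item=M: mobile=NULL, home_phone=555-0922 → 555-0922
item=R: mobile=NULL, home_phone=NULL (all NULL) → NULL
item=S: mobile=NULL, home_phone=555-5306 → 555-5306
item=T: mobile=NULL, home_phone=555-9416 → 555-9416
item=V: mobile=555-3662 → 555-3662
item=Y: mobile=555-4484 → 555-4484
item=Z: mobile=555-8731 → 555-8731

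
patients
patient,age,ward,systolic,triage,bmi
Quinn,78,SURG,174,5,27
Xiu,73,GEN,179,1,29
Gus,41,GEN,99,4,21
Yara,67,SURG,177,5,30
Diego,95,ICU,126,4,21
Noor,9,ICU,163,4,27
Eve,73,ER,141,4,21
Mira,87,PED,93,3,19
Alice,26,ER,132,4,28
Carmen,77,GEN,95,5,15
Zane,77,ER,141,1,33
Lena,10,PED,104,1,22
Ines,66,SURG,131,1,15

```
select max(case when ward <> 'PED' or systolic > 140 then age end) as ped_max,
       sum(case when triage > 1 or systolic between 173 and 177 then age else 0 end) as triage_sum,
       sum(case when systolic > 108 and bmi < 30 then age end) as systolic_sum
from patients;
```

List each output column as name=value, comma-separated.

[ped_max: ward <> 'PED' or systolic > 140]
patient=Quinn: ✓ → 78
patient=Xiu: ✓ → 73
patient=Gus: ✓ → 41
patient=Yara: ✓ → 67
patient=Diego: ✓ → 95
patient=Noor: ✓ → 9
patient=Eve: ✓ → 73
patient=Mira: ✗
patient=Alice: ✓ → 26
patient=Carmen: ✓ → 77
patient=Zane: ✓ → 77
patient=Lena: ✗
patient=Ines: ✓ → 66
ped_max = MAX(78, 73, 41, 67, 95, 9, 73, 26, 77, 77, 66) = 95
—
[triage_sum: triage > 1 or systolic between 173 and 177]
patient=Quinn: ✓ → 78
patient=Xiu: ✗
patient=Gus: ✓ → 41
patient=Yara: ✓ → 67
patient=Diego: ✓ → 95
patient=Noor: ✓ → 9
patient=Eve: ✓ → 73
patient=Mira: ✓ → 87
patient=Alice: ✓ → 26
patient=Carmen: ✓ → 77
patient=Zane: ✗
patient=Lena: ✗
patient=Ines: ✗
triage_sum = 78 + 41 + 67 + 95 + 9 + 73 + 87 + 26 + 77 = 553
—
[systolic_sum: systolic > 108 and bmi < 30]
patient=Quinn: ✓ → 78
patient=Xiu: ✓ → 73
patient=Gus: ✗
patient=Yara: ✗
patient=Diego: ✓ → 95
patient=Noor: ✓ → 9
patient=Eve: ✓ → 73
patient=Mira: ✗
patient=Alice: ✓ → 26
patient=Carmen: ✗
patient=Zane: ✗
patient=Lena: ✗
patient=Ines: ✓ → 66
systolic_sum = 78 + 73 + 95 + 9 + 73 + 26 + 66 = 420

ped_max=95, triage_sum=553, systolic_sum=420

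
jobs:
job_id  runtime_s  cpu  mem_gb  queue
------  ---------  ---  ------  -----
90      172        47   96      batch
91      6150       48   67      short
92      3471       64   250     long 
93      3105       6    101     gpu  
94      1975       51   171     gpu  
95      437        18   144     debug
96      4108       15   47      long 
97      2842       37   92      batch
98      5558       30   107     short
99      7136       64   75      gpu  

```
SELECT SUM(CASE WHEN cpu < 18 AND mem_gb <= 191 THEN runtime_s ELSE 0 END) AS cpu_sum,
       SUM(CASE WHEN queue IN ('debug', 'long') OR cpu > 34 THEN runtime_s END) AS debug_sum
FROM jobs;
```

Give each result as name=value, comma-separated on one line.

cpu_sum=7213, debug_sum=26291

[cpu_sum: cpu < 18 AND mem_gb <= 191]
job_id=90: ✗
job_id=91: ✗
job_id=92: ✗
job_id=93: ✓ → 3105
job_id=94: ✗
job_id=95: ✗
job_id=96: ✓ → 4108
job_id=97: ✗
job_id=98: ✗
job_id=99: ✗
cpu_sum = 3105 + 4108 = 7213
—
[debug_sum: queue IN ('debug', 'long') OR cpu > 34]
job_id=90: ✓ → 172
job_id=91: ✓ → 6150
job_id=92: ✓ → 3471
job_id=93: ✗
job_id=94: ✓ → 1975
job_id=95: ✓ → 437
job_id=96: ✓ → 4108
job_id=97: ✓ → 2842
job_id=98: ✗
job_id=99: ✓ → 7136
debug_sum = 172 + 6150 + 3471 + 1975 + 437 + 4108 + 2842 + 7136 = 26291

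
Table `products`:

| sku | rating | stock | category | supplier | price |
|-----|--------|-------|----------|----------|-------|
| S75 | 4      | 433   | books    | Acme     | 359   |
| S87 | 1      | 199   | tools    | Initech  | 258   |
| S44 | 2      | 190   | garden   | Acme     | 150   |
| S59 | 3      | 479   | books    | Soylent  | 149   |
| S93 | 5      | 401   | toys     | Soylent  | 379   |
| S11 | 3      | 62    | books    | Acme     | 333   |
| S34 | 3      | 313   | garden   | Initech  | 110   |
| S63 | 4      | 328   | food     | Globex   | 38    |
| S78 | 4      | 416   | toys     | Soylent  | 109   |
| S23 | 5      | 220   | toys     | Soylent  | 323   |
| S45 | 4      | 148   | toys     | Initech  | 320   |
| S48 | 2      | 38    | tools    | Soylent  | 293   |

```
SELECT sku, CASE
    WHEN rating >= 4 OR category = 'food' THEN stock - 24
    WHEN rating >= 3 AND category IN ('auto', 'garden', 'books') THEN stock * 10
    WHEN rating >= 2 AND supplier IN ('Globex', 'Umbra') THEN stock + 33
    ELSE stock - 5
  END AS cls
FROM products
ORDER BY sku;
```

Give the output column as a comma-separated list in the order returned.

620, 196, 3130, 185, 124, 33, 4790, 304, 409, 392, 194, 377

sku=S11: rating >= 3 AND category IN ('auto', 'garden', 'books') → 620
sku=S23: rating >= 4 OR category = 'food' → 196
sku=S34: rating >= 3 AND category IN ('auto', 'garden', 'books') → 3130
sku=S44: ELSE → 185
sku=S45: rating >= 4 OR category = 'food' → 124
sku=S48: ELSE → 33
sku=S59: rating >= 3 AND category IN ('auto', 'garden', 'books') → 4790
sku=S63: rating >= 4 OR category = 'food' → 304
sku=S75: rating >= 4 OR category = 'food' → 409
sku=S78: rating >= 4 OR category = 'food' → 392
sku=S87: ELSE → 194
sku=S93: rating >= 4 OR category = 'food' → 377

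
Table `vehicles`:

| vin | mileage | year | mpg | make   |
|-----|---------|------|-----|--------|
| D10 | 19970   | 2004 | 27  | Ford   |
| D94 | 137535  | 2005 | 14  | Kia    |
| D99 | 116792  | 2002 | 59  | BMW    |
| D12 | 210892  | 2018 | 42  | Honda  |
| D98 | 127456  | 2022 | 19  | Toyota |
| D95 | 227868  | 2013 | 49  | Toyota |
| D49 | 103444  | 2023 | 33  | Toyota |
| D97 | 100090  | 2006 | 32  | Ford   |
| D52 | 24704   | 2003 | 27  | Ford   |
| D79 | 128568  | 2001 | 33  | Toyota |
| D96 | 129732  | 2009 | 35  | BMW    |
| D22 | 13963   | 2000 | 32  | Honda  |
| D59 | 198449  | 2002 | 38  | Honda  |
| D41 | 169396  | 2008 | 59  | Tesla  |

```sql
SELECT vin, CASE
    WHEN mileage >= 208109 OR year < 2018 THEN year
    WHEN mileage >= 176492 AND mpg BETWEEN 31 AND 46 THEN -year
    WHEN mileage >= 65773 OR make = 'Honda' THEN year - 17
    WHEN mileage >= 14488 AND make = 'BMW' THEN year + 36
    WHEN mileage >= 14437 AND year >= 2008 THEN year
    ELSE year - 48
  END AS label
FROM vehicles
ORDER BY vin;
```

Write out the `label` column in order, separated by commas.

vin=D10: mileage >= 208109 OR year < 2018 → 2004
vin=D12: mileage >= 208109 OR year < 2018 → 2018
vin=D22: mileage >= 208109 OR year < 2018 → 2000
vin=D41: mileage >= 208109 OR year < 2018 → 2008
vin=D49: mileage >= 65773 OR make = 'Honda' → 2006
vin=D52: mileage >= 208109 OR year < 2018 → 2003
vin=D59: mileage >= 208109 OR year < 2018 → 2002
vin=D79: mileage >= 208109 OR year < 2018 → 2001
vin=D94: mileage >= 208109 OR year < 2018 → 2005
vin=D95: mileage >= 208109 OR year < 2018 → 2013
vin=D96: mileage >= 208109 OR year < 2018 → 2009
vin=D97: mileage >= 208109 OR year < 2018 → 2006
vin=D98: mileage >= 65773 OR make = 'Honda' → 2005
vin=D99: mileage >= 208109 OR year < 2018 → 2002

2004, 2018, 2000, 2008, 2006, 2003, 2002, 2001, 2005, 2013, 2009, 2006, 2005, 2002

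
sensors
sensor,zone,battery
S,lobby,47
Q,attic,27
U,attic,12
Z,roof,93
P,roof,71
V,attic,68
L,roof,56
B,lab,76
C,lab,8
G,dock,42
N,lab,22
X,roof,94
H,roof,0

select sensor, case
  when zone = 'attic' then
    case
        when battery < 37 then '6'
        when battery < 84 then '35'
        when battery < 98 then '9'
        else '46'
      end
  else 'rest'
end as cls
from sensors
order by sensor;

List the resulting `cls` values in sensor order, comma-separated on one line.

rest, rest, rest, rest, rest, rest, rest, 6, rest, 6, 35, rest, rest

sensor=B: zone='lab' → outer ELSE → rest
sensor=C: zone='lab' → outer ELSE → rest
sensor=G: zone='dock' → outer ELSE → rest
sensor=H: zone='roof' → outer ELSE → rest
sensor=L: zone='roof' → outer ELSE → rest
sensor=N: zone='lab' → outer ELSE → rest
sensor=P: zone='roof' → outer ELSE → rest
sensor=Q: zone='attic' → inner[battery < 37] → 6
sensor=S: zone='lobby' → outer ELSE → rest
sensor=U: zone='attic' → inner[battery < 37] → 6
sensor=V: zone='attic' → inner[battery < 84] → 35
sensor=X: zone='roof' → outer ELSE → rest
sensor=Z: zone='roof' → outer ELSE → rest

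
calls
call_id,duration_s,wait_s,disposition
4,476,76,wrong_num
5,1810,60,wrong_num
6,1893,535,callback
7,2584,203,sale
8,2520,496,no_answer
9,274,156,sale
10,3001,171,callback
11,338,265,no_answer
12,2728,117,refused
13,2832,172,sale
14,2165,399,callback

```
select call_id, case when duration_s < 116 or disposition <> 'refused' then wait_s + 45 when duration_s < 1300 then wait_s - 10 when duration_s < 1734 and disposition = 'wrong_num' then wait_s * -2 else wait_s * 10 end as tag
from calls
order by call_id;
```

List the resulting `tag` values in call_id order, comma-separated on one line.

121, 105, 580, 248, 541, 201, 216, 310, 1170, 217, 444

call_id=4: duration_s < 116 or disposition <> 'refused' → 121
call_id=5: duration_s < 116 or disposition <> 'refused' → 105
call_id=6: duration_s < 116 or disposition <> 'refused' → 580
call_id=7: duration_s < 116 or disposition <> 'refused' → 248
call_id=8: duration_s < 116 or disposition <> 'refused' → 541
call_id=9: duration_s < 116 or disposition <> 'refused' → 201
call_id=10: duration_s < 116 or disposition <> 'refused' → 216
call_id=11: duration_s < 116 or disposition <> 'refused' → 310
call_id=12: ELSE → 1170
call_id=13: duration_s < 116 or disposition <> 'refused' → 217
call_id=14: duration_s < 116 or disposition <> 'refused' → 444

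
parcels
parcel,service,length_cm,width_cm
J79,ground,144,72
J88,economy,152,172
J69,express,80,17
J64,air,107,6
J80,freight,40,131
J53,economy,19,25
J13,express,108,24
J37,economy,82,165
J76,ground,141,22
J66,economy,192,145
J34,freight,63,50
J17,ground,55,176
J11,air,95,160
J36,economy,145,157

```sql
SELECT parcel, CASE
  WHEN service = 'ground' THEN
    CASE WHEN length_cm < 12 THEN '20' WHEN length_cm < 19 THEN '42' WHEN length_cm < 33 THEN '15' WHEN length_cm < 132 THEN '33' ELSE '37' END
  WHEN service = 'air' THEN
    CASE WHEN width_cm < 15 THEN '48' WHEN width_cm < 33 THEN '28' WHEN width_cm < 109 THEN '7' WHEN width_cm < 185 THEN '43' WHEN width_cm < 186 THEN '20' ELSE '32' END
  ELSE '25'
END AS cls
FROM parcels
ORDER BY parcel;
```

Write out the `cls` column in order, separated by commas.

parcel=J11: service='air' → inner[width_cm < 185] → 43
parcel=J13: service='express' → outer ELSE → 25
parcel=J17: service='ground' → inner[length_cm < 132] → 33
parcel=J34: service='freight' → outer ELSE → 25
parcel=J36: service='economy' → outer ELSE → 25
parcel=J37: service='economy' → outer ELSE → 25
parcel=J53: service='economy' → outer ELSE → 25
parcel=J64: service='air' → inner[width_cm < 15] → 48
parcel=J66: service='economy' → outer ELSE → 25
parcel=J69: service='express' → outer ELSE → 25
parcel=J76: service='ground' → inner[ELSE] → 37
parcel=J79: service='ground' → inner[ELSE] → 37
parcel=J80: service='freight' → outer ELSE → 25
parcel=J88: service='economy' → outer ELSE → 25

43, 25, 33, 25, 25, 25, 25, 48, 25, 25, 37, 37, 25, 25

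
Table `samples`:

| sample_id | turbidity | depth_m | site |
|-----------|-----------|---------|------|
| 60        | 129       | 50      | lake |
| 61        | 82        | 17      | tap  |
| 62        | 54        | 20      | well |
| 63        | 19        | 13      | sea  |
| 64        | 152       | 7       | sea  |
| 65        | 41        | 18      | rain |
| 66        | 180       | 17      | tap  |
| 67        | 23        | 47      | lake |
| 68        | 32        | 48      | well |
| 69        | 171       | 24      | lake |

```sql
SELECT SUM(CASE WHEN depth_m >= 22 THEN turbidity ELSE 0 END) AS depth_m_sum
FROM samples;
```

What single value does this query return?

355

sample_id=60: ✓ → 129
sample_id=61: ✗
sample_id=62: ✗
sample_id=63: ✗
sample_id=64: ✗
sample_id=65: ✗
sample_id=66: ✗
sample_id=67: ✓ → 23
sample_id=68: ✓ → 32
sample_id=69: ✓ → 171
depth_m_sum = 129 + 23 + 32 + 171 = 355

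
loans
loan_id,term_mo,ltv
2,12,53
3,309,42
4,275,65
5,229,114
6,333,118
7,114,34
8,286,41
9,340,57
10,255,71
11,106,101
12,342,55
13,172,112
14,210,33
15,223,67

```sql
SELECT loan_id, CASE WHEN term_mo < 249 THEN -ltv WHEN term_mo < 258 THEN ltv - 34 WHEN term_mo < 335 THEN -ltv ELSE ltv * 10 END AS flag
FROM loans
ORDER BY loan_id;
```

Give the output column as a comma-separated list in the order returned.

loan_id=2: term_mo < 249 → -53
loan_id=3: term_mo < 335 → -42
loan_id=4: term_mo < 335 → -65
loan_id=5: term_mo < 249 → -114
loan_id=6: term_mo < 335 → -118
loan_id=7: term_mo < 249 → -34
loan_id=8: term_mo < 335 → -41
loan_id=9: ELSE → 570
loan_id=10: term_mo < 258 → 37
loan_id=11: term_mo < 249 → -101
loan_id=12: ELSE → 550
loan_id=13: term_mo < 249 → -112
loan_id=14: term_mo < 249 → -33
loan_id=15: term_mo < 249 → -67

-53, -42, -65, -114, -118, -34, -41, 570, 37, -101, 550, -112, -33, -67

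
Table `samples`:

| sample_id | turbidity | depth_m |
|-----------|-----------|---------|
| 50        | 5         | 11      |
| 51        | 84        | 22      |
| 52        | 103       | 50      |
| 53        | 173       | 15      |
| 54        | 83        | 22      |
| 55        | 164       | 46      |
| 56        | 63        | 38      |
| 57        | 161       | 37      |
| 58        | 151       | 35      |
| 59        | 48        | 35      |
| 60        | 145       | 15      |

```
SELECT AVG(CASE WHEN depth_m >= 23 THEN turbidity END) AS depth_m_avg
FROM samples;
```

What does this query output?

sample_id=50: ✗
sample_id=51: ✗
sample_id=52: ✓ → 103
sample_id=53: ✗
sample_id=54: ✗
sample_id=55: ✓ → 164
sample_id=56: ✓ → 63
sample_id=57: ✓ → 161
sample_id=58: ✓ → 151
sample_id=59: ✓ → 48
sample_id=60: ✗
depth_m_avg = (103 + 164 + 63 + 161 + 151 + 48) / 6 = 115

115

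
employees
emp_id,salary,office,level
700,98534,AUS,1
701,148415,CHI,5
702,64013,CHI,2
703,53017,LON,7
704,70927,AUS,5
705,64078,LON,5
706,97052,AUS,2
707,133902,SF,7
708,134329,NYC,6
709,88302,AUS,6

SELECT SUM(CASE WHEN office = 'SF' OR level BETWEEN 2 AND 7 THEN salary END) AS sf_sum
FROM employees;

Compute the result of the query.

emp_id=700: ✗
emp_id=701: ✓ → 148415
emp_id=702: ✓ → 64013
emp_id=703: ✓ → 53017
emp_id=704: ✓ → 70927
emp_id=705: ✓ → 64078
emp_id=706: ✓ → 97052
emp_id=707: ✓ → 133902
emp_id=708: ✓ → 134329
emp_id=709: ✓ → 88302
sf_sum = 148415 + 64013 + 53017 + 70927 + 64078 + 97052 + 133902 + 134329 + 88302 = 854035

854035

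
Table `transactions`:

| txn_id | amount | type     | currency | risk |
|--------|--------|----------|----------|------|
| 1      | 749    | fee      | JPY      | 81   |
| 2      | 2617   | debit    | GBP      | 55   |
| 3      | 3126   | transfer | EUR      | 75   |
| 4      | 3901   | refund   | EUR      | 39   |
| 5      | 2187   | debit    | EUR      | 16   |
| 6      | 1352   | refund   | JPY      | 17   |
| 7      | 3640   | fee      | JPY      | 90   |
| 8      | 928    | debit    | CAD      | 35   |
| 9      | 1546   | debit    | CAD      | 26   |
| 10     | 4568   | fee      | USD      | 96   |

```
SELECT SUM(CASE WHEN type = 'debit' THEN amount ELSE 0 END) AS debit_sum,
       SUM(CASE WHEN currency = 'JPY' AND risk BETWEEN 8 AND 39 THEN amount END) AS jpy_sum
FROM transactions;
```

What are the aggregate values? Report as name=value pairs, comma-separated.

[debit_sum: type = 'debit']
txn_id=1: ✗
txn_id=2: ✓ → 2617
txn_id=3: ✗
txn_id=4: ✗
txn_id=5: ✓ → 2187
txn_id=6: ✗
txn_id=7: ✗
txn_id=8: ✓ → 928
txn_id=9: ✓ → 1546
txn_id=10: ✗
debit_sum = 2617 + 2187 + 928 + 1546 = 7278
—
[jpy_sum: currency = 'JPY' AND risk BETWEEN 8 AND 39]
txn_id=1: ✗
txn_id=2: ✗
txn_id=3: ✗
txn_id=4: ✗
txn_id=5: ✗
txn_id=6: ✓ → 1352
txn_id=7: ✗
txn_id=8: ✗
txn_id=9: ✗
txn_id=10: ✗
jpy_sum = 1352

debit_sum=7278, jpy_sum=1352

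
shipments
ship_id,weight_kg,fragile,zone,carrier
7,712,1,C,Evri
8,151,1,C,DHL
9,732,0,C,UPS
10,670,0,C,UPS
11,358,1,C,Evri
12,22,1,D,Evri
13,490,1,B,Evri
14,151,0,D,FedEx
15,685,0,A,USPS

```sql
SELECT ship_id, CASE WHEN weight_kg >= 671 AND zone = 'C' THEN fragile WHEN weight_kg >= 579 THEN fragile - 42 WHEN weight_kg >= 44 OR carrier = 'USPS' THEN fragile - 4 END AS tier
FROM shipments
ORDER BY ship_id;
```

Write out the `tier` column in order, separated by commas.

1, -3, 0, -42, -3, NULL, -3, -4, -42

ship_id=7: weight_kg >= 671 AND zone = 'C' → 1
ship_id=8: weight_kg >= 44 OR carrier = 'USPS' → -3
ship_id=9: weight_kg >= 671 AND zone = 'C' → 0
ship_id=10: weight_kg >= 579 → -42
ship_id=11: weight_kg >= 44 OR carrier = 'USPS' → -3
ship_id=12: (no match → NULL) → NULL
ship_id=13: weight_kg >= 44 OR carrier = 'USPS' → -3
ship_id=14: weight_kg >= 44 OR carrier = 'USPS' → -4
ship_id=15: weight_kg >= 579 → -42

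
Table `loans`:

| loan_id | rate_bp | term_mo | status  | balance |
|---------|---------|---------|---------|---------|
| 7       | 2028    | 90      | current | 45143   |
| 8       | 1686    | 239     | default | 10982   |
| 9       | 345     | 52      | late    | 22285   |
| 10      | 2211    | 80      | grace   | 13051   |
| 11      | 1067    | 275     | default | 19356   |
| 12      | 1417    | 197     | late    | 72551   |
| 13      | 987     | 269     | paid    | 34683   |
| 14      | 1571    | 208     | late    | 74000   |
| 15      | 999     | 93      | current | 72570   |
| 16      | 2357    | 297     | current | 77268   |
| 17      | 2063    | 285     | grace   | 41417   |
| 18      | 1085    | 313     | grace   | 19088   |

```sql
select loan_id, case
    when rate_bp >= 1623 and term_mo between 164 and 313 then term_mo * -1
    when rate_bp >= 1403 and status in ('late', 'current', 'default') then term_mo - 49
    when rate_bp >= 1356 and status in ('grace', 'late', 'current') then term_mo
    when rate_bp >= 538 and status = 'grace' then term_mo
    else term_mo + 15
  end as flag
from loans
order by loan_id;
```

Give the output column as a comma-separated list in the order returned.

41, -239, 67, 80, 290, 148, 284, 159, 108, -297, -285, 313

loan_id=7: rate_bp >= 1403 and status in ('late', 'current', 'default') → 41
loan_id=8: rate_bp >= 1623 and term_mo between 164 and 313 → -239
loan_id=9: ELSE → 67
loan_id=10: rate_bp >= 1356 and status in ('grace', 'late', 'current') → 80
loan_id=11: ELSE → 290
loan_id=12: rate_bp >= 1403 and status in ('late', 'current', 'default') → 148
loan_id=13: ELSE → 284
loan_id=14: rate_bp >= 1403 and status in ('late', 'current', 'default') → 159
loan_id=15: ELSE → 108
loan_id=16: rate_bp >= 1623 and term_mo between 164 and 313 → -297
loan_id=17: rate_bp >= 1623 and term_mo between 164 and 313 → -285
loan_id=18: rate_bp >= 538 and status = 'grace' → 313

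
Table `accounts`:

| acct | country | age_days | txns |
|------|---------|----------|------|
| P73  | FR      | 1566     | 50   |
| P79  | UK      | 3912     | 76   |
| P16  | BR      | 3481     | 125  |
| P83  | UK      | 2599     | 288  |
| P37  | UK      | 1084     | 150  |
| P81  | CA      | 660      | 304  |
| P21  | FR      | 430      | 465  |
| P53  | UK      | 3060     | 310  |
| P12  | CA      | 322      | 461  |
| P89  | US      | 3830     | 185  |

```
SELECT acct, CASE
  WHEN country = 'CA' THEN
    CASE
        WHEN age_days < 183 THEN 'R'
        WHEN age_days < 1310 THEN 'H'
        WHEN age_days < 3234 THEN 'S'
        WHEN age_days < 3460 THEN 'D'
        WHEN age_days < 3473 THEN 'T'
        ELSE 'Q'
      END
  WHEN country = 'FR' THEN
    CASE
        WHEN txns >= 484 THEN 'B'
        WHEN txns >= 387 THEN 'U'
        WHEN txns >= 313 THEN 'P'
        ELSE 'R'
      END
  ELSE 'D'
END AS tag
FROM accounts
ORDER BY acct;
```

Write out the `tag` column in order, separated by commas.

H, D, U, D, D, R, D, H, D, D

acct=P12: country='CA' → inner[age_days < 1310] → H
acct=P16: country='BR' → outer ELSE → D
acct=P21: country='FR' → inner[txns >= 387] → U
acct=P37: country='UK' → outer ELSE → D
acct=P53: country='UK' → outer ELSE → D
acct=P73: country='FR' → inner[ELSE] → R
acct=P79: country='UK' → outer ELSE → D
acct=P81: country='CA' → inner[age_days < 1310] → H
acct=P83: country='UK' → outer ELSE → D
acct=P89: country='US' → outer ELSE → D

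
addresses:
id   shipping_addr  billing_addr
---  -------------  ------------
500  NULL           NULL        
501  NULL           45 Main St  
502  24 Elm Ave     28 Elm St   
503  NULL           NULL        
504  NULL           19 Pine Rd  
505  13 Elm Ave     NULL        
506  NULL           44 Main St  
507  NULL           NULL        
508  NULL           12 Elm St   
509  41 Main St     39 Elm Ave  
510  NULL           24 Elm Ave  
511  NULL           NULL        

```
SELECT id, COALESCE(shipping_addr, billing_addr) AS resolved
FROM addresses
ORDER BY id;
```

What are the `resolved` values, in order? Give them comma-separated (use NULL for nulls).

NULL, 45 Main St, 24 Elm Ave, NULL, 19 Pine Rd, 13 Elm Ave, 44 Main St, NULL, 12 Elm St, 41 Main St, 24 Elm Ave, NULL

id=500: shipping_addr=NULL, billing_addr=NULL (all NULL) → NULL
id=501: shipping_addr=NULL, billing_addr=45 Main St → 45 Main St
id=502: shipping_addr=24 Elm Ave → 24 Elm Ave
id=503: shipping_addr=NULL, billing_addr=NULL (all NULL) → NULL
id=504: shipping_addr=NULL, billing_addr=19 Pine Rd → 19 Pine Rd
id=505: shipping_addr=13 Elm Ave → 13 Elm Ave
id=506: shipping_addr=NULL, billing_addr=44 Main St → 44 Main St
id=507: shipping_addr=NULL, billing_addr=NULL (all NULL) → NULL
id=508: shipping_addr=NULL, billing_addr=12 Elm St → 12 Elm St
id=509: shipping_addr=41 Main St → 41 Main St
id=510: shipping_addr=NULL, billing_addr=24 Elm Ave → 24 Elm Ave
id=511: shipping_addr=NULL, billing_addr=NULL (all NULL) → NULL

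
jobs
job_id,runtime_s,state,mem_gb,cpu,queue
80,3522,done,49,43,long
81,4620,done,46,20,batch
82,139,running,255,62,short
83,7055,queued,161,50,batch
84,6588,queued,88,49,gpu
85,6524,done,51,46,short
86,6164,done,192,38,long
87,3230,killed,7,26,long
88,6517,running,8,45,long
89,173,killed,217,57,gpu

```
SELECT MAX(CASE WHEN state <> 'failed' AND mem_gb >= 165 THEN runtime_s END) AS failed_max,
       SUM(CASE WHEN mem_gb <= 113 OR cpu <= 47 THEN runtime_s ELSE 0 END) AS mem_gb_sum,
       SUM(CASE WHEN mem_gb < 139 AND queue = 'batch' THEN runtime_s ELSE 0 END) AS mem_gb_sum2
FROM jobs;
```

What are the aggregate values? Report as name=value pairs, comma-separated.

[failed_max: state <> 'failed' AND mem_gb >= 165]
job_id=80: ✗
job_id=81: ✗
job_id=82: ✓ → 139
job_id=83: ✗
job_id=84: ✗
job_id=85: ✗
job_id=86: ✓ → 6164
job_id=87: ✗
job_id=88: ✗
job_id=89: ✓ → 173
failed_max = MAX(139, 6164, 173) = 6164
—
[mem_gb_sum: mem_gb <= 113 OR cpu <= 47]
job_id=80: ✓ → 3522
job_id=81: ✓ → 4620
job_id=82: ✗
job_id=83: ✗
job_id=84: ✓ → 6588
job_id=85: ✓ → 6524
job_id=86: ✓ → 6164
job_id=87: ✓ → 3230
job_id=88: ✓ → 6517
job_id=89: ✗
mem_gb_sum = 3522 + 4620 + 6588 + 6524 + 6164 + 3230 + 6517 = 37165
—
[mem_gb_sum2: mem_gb < 139 AND queue = 'batch']
job_id=80: ✗
job_id=81: ✓ → 4620
job_id=82: ✗
job_id=83: ✗
job_id=84: ✗
job_id=85: ✗
job_id=86: ✗
job_id=87: ✗
job_id=88: ✗
job_id=89: ✗
mem_gb_sum2 = 4620

failed_max=6164, mem_gb_sum=37165, mem_gb_sum2=4620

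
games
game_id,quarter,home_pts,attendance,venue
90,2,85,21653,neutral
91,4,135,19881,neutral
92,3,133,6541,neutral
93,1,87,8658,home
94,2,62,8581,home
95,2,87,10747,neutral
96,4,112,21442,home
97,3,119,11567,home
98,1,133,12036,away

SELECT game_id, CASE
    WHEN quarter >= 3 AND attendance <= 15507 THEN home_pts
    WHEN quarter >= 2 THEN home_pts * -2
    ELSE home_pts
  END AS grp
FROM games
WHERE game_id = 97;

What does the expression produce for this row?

119

game_id = 97: quarter=3, home_pts=119, attendance=11567, venue=home.
quarter >= 3 AND attendance <= 15507 → true → 119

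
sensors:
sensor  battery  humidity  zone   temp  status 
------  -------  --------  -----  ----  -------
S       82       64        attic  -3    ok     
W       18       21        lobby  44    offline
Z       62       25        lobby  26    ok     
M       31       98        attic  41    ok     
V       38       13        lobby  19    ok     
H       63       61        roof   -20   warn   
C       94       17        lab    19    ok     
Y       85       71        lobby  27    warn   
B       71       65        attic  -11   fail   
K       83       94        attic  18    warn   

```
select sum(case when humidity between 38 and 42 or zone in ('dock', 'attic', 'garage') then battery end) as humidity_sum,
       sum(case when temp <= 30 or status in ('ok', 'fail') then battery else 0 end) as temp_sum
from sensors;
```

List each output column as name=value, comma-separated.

humidity_sum=267, temp_sum=609

[humidity_sum: humidity between 38 and 42 or zone in ('dock', 'attic', 'garage')]
sensor=S: ✓ → 82
sensor=W: ✗
sensor=Z: ✗
sensor=M: ✓ → 31
sensor=V: ✗
sensor=H: ✗
sensor=C: ✗
sensor=Y: ✗
sensor=B: ✓ → 71
sensor=K: ✓ → 83
humidity_sum = 82 + 31 + 71 + 83 = 267
—
[temp_sum: temp <= 30 or status in ('ok', 'fail')]
sensor=S: ✓ → 82
sensor=W: ✗
sensor=Z: ✓ → 62
sensor=M: ✓ → 31
sensor=V: ✓ → 38
sensor=H: ✓ → 63
sensor=C: ✓ → 94
sensor=Y: ✓ → 85
sensor=B: ✓ → 71
sensor=K: ✓ → 83
temp_sum = 82 + 62 + 31 + 38 + 63 + 94 + 85 + 71 + 83 = 609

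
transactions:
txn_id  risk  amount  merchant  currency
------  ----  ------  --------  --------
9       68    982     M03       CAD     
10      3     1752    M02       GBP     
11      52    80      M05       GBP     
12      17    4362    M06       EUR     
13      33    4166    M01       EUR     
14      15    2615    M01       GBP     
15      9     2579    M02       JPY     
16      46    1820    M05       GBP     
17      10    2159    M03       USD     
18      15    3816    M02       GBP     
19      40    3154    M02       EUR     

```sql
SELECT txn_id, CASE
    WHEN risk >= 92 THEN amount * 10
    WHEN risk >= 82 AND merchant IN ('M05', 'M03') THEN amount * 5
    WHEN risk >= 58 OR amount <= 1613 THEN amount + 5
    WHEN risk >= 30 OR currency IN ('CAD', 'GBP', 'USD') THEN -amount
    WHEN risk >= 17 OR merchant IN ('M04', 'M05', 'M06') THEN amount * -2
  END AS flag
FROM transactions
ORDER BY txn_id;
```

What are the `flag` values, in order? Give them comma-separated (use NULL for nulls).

txn_id=9: risk >= 58 OR amount <= 1613 → 987
txn_id=10: risk >= 30 OR currency IN ('CAD', 'GBP', 'USD') → -1752
txn_id=11: risk >= 58 OR amount <= 1613 → 85
txn_id=12: risk >= 17 OR merchant IN ('M04', 'M05', 'M06') → -8724
txn_id=13: risk >= 30 OR currency IN ('CAD', 'GBP', 'USD') → -4166
txn_id=14: risk >= 30 OR currency IN ('CAD', 'GBP', 'USD') → -2615
txn_id=15: (no match → NULL) → NULL
txn_id=16: risk >= 30 OR currency IN ('CAD', 'GBP', 'USD') → -1820
txn_id=17: risk >= 30 OR currency IN ('CAD', 'GBP', 'USD') → -2159
txn_id=18: risk >= 30 OR currency IN ('CAD', 'GBP', 'USD') → -3816
txn_id=19: risk >= 30 OR currency IN ('CAD', 'GBP', 'USD') → -3154

987, -1752, 85, -8724, -4166, -2615, NULL, -1820, -2159, -3816, -3154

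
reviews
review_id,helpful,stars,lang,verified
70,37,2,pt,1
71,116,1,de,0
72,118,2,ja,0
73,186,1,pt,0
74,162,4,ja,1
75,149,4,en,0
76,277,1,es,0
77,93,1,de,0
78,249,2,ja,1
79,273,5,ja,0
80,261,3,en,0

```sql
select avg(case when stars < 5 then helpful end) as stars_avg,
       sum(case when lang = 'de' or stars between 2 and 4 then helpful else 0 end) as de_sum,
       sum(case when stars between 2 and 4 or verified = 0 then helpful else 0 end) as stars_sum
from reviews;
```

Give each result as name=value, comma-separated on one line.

stars_avg=164.8, de_sum=1185, stars_sum=1921

[stars_avg: stars < 5]
review_id=70: ✓ → 37
review_id=71: ✓ → 116
review_id=72: ✓ → 118
review_id=73: ✓ → 186
review_id=74: ✓ → 162
review_id=75: ✓ → 149
review_id=76: ✓ → 277
review_id=77: ✓ → 93
review_id=78: ✓ → 249
review_id=79: ✗
review_id=80: ✓ → 261
stars_avg = (37 + 116 + 118 + 186 + 162 + 149 + 277 + 93 + 249 + 261) / 10 = 164.8
—
[de_sum: lang = 'de' or stars between 2 and 4]
review_id=70: ✓ → 37
review_id=71: ✓ → 116
review_id=72: ✓ → 118
review_id=73: ✗
review_id=74: ✓ → 162
review_id=75: ✓ → 149
review_id=76: ✗
review_id=77: ✓ → 93
review_id=78: ✓ → 249
review_id=79: ✗
review_id=80: ✓ → 261
de_sum = 37 + 116 + 118 + 162 + 149 + 93 + 249 + 261 = 1185
—
[stars_sum: stars between 2 and 4 or verified = 0]
review_id=70: ✓ → 37
review_id=71: ✓ → 116
review_id=72: ✓ → 118
review_id=73: ✓ → 186
review_id=74: ✓ → 162
review_id=75: ✓ → 149
review_id=76: ✓ → 277
review_id=77: ✓ → 93
review_id=78: ✓ → 249
review_id=79: ✓ → 273
review_id=80: ✓ → 261
stars_sum = 37 + 116 + 118 + 186 + 162 + 149 + 277 + 93 + 249 + 273 + 261 = 1921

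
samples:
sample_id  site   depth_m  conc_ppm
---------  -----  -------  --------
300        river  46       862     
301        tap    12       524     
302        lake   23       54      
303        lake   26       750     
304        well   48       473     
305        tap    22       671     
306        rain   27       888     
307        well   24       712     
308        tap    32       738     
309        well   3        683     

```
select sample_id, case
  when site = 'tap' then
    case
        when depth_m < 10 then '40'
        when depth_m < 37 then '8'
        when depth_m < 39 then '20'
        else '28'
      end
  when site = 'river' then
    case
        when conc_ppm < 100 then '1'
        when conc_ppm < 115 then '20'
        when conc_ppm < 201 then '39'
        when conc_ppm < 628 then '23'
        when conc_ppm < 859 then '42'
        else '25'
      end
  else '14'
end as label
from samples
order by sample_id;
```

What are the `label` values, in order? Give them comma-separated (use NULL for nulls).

25, 8, 14, 14, 14, 8, 14, 14, 8, 14

sample_id=300: site='river' → inner[ELSE] → 25
sample_id=301: site='tap' → inner[depth_m < 37] → 8
sample_id=302: site='lake' → outer ELSE → 14
sample_id=303: site='lake' → outer ELSE → 14
sample_id=304: site='well' → outer ELSE → 14
sample_id=305: site='tap' → inner[depth_m < 37] → 8
sample_id=306: site='rain' → outer ELSE → 14
sample_id=307: site='well' → outer ELSE → 14
sample_id=308: site='tap' → inner[depth_m < 37] → 8
sample_id=309: site='well' → outer ELSE → 14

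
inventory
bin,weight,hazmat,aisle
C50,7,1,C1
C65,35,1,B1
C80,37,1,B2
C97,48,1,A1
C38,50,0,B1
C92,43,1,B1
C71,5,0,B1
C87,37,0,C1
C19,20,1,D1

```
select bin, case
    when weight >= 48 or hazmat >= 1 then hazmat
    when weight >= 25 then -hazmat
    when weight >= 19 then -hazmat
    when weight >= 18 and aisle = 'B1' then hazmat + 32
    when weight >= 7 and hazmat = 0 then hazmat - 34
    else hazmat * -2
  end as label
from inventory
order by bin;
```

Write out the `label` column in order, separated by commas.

bin=C19: weight >= 48 or hazmat >= 1 → 1
bin=C38: weight >= 48 or hazmat >= 1 → 0
bin=C50: weight >= 48 or hazmat >= 1 → 1
bin=C65: weight >= 48 or hazmat >= 1 → 1
bin=C71: ELSE → 0
bin=C80: weight >= 48 or hazmat >= 1 → 1
bin=C87: weight >= 25 → 0
bin=C92: weight >= 48 or hazmat >= 1 → 1
bin=C97: weight >= 48 or hazmat >= 1 → 1

1, 0, 1, 1, 0, 1, 0, 1, 1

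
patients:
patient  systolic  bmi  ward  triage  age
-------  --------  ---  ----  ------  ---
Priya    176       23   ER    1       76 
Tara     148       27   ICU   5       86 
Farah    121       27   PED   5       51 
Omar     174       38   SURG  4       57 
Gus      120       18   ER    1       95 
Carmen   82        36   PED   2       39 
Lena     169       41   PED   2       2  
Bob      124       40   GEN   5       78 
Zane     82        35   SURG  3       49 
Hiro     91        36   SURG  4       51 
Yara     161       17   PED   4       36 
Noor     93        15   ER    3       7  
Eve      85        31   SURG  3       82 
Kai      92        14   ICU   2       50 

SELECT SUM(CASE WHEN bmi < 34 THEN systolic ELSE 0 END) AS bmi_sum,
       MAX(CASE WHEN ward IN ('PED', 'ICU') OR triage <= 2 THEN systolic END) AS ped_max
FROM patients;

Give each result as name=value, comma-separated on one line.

bmi_sum=996, ped_max=176

[bmi_sum: bmi < 34]
patient=Priya: ✓ → 176
patient=Tara: ✓ → 148
patient=Farah: ✓ → 121
patient=Omar: ✗
patient=Gus: ✓ → 120
patient=Carmen: ✗
patient=Lena: ✗
patient=Bob: ✗
patient=Zane: ✗
patient=Hiro: ✗
patient=Yara: ✓ → 161
patient=Noor: ✓ → 93
patient=Eve: ✓ → 85
patient=Kai: ✓ → 92
bmi_sum = 176 + 148 + 121 + 120 + 161 + 93 + 85 + 92 = 996
—
[ped_max: ward IN ('PED', 'ICU') OR triage <= 2]
patient=Priya: ✓ → 176
patient=Tara: ✓ → 148
patient=Farah: ✓ → 121
patient=Omar: ✗
patient=Gus: ✓ → 120
patient=Carmen: ✓ → 82
patient=Lena: ✓ → 169
patient=Bob: ✗
patient=Zane: ✗
patient=Hiro: ✗
patient=Yara: ✓ → 161
patient=Noor: ✗
patient=Eve: ✗
patient=Kai: ✓ → 92
ped_max = MAX(176, 148, 121, 120, 82, 169, 161, 92) = 176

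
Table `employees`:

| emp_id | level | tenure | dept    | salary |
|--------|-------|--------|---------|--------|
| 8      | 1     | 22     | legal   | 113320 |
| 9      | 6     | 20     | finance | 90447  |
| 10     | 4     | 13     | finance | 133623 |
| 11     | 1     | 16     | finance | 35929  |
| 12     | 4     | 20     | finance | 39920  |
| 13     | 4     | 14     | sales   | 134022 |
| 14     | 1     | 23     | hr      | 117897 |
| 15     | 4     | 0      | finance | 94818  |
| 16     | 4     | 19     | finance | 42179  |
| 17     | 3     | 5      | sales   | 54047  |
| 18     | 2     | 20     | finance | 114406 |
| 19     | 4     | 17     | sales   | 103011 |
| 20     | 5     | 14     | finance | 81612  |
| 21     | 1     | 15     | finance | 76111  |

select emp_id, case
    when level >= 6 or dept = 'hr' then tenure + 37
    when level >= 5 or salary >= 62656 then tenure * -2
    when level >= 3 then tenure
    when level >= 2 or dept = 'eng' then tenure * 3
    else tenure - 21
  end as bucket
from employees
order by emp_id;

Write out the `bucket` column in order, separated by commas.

-44, 57, -26, -5, 20, -28, 60, 0, 19, 5, -40, -34, -28, -30

emp_id=8: level >= 5 or salary >= 62656 → -44
emp_id=9: level >= 6 or dept = 'hr' → 57
emp_id=10: level >= 5 or salary >= 62656 → -26
emp_id=11: ELSE → -5
emp_id=12: level >= 3 → 20
emp_id=13: level >= 5 or salary >= 62656 → -28
emp_id=14: level >= 6 or dept = 'hr' → 60
emp_id=15: level >= 5 or salary >= 62656 → 0
emp_id=16: level >= 3 → 19
emp_id=17: level >= 3 → 5
emp_id=18: level >= 5 or salary >= 62656 → -40
emp_id=19: level >= 5 or salary >= 62656 → -34
emp_id=20: level >= 5 or salary >= 62656 → -28
emp_id=21: level >= 5 or salary >= 62656 → -30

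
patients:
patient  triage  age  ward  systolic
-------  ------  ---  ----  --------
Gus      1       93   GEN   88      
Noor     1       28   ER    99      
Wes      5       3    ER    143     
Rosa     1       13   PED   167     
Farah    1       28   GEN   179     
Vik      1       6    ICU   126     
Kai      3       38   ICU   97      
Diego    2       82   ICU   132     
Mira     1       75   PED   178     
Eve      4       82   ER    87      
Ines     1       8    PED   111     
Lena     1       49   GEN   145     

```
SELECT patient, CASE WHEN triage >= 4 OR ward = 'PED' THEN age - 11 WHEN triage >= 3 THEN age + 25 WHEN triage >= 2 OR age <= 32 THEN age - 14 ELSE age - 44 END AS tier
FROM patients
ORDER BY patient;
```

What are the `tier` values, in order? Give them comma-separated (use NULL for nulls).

68, 71, 14, 49, -3, 63, 5, 64, 14, 2, -8, -8

patient=Diego: triage >= 2 OR age <= 32 → 68
patient=Eve: triage >= 4 OR ward = 'PED' → 71
patient=Farah: triage >= 2 OR age <= 32 → 14
patient=Gus: ELSE → 49
patient=Ines: triage >= 4 OR ward = 'PED' → -3
patient=Kai: triage >= 3 → 63
patient=Lena: ELSE → 5
patient=Mira: triage >= 4 OR ward = 'PED' → 64
patient=Noor: triage >= 2 OR age <= 32 → 14
patient=Rosa: triage >= 4 OR ward = 'PED' → 2
patient=Vik: triage >= 2 OR age <= 32 → -8
patient=Wes: triage >= 4 OR ward = 'PED' → -8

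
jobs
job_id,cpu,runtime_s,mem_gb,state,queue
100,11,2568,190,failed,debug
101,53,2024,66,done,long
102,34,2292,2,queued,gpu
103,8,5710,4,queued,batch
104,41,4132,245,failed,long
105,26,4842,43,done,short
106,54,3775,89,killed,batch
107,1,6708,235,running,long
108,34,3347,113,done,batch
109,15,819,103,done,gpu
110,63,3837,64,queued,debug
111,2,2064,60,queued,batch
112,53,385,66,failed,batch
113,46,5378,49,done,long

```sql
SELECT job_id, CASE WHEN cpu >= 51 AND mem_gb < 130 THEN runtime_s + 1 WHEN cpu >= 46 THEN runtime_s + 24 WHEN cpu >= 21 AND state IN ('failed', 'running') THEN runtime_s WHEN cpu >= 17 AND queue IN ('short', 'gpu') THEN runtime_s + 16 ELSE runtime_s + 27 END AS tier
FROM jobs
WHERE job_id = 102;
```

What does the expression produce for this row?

2308

job_id = 102: cpu=34, runtime_s=2292, mem_gb=2, state=queued, queue=gpu.
cpu >= 51 AND mem_gb < 130 → false
cpu >= 46 → false
cpu >= 21 AND state IN ('failed', 'running') → false
cpu >= 17 AND queue IN ('short', 'gpu') → true → 2308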